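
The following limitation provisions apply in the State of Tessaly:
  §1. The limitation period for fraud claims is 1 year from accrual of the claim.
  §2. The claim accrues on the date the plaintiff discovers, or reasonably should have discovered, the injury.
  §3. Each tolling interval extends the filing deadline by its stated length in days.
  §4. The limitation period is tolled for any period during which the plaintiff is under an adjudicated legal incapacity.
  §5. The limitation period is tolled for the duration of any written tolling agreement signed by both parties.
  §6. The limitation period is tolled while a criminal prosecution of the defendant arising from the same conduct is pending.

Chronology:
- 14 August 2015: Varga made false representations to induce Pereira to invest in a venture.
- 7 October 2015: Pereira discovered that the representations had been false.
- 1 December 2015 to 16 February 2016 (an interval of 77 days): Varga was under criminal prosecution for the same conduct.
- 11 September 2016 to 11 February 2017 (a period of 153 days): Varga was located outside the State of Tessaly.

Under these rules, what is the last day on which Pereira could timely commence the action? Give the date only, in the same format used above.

Accrual is tied to discovery, so the period began on 7 October 2015 rather than on 14 August 2015 when the act occurred.
Adding the 1 year base period to 7 October 2015 gives a deadline of 7 October 2016, before any tolling.
Because the pending criminal prosecution ran from 1 December 2015 to 16 February 2016, the deadline is extended by 77 days to 23 December 2016.
The defendant's absence from the jurisdiction from 11 September 2016 to 11 February 2017 does not toll the period, because no stated rule makes the defendant's absence a tolling event.

23 December 2016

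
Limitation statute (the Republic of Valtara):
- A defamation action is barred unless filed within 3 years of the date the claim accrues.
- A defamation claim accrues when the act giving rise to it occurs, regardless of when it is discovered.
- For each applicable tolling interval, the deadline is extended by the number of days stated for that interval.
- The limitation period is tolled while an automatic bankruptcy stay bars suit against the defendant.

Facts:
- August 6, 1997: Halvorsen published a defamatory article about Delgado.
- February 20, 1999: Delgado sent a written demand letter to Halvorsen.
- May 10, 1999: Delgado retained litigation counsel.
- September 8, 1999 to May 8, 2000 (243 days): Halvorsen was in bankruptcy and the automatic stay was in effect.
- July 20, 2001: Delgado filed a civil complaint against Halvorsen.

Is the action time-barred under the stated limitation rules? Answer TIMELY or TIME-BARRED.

The claim accrued on August 6, 1997, when the wrongful act occurred.
The untolled deadline — 3 years after August 6, 1997 — is August 6, 2000.
The period was tolled for 243 days by the automatic bankruptcy stay (September 8, 1999 to May 8, 2000), pushing the deadline to April 6, 2001.
The other events in the timeline have no effect on the limitation period under the stated rules.
Delgado filed on July 20, 2001, after the April 6, 2001 deadline, so the action is time-barred.

TIME-BARRED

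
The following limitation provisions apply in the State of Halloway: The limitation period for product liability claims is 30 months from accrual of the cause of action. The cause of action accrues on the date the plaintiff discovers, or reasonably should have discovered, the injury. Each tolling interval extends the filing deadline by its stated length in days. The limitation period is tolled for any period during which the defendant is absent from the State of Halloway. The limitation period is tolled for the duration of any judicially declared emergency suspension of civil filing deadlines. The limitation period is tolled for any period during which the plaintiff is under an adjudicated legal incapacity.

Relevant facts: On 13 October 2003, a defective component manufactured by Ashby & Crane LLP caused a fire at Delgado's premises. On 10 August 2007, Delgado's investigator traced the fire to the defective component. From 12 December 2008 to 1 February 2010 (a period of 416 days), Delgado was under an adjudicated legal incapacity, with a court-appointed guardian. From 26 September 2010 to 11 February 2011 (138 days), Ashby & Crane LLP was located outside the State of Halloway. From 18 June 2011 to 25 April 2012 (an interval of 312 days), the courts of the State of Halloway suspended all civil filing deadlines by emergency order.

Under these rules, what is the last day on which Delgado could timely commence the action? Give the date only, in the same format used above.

Under the discovery rule, the claim accrued on 10 August 2007, when Delgado discovered the injury — not on the 13 October 2003 date of the underlying act.
The untolled deadline — 30 months after 10 August 2007 — is 10 February 2010.
The plaintiff's legal incapacity from 12 December 2008 to 1 February 2010 tolled the period for 416 days, extending the deadline to 2 April 2011.
The period was tolled for 138 days by the defendant's absence from the jurisdiction (26 September 2010 to 11 February 2011), pushing the deadline to 18 August 2011.
Because the emergency suspension of filing deadlines ran from 18 June 2011 to 25 April 2012, the deadline is extended by 312 days to 25 June 2012.

25 June 2012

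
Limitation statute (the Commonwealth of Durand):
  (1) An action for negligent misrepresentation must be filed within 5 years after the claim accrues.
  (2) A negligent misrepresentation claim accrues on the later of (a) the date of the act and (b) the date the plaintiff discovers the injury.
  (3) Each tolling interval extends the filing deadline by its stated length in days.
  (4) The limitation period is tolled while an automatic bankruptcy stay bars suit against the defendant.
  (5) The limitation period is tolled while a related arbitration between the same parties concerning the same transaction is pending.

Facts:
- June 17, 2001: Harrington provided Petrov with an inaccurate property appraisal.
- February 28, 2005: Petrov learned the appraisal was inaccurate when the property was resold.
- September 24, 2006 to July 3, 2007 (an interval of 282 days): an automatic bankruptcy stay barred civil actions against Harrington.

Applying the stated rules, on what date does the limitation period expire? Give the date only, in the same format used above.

Taking the later of the act (June 17, 2001) and discovery (February 28, 2005), the claim accrued on February 28, 2005.
Adding the 5 years base period to February 28, 2005 gives a deadline of February 28, 2010, before any tolling.
The period was tolled for 282 days by the automatic bankruptcy stay (September 24, 2006 to July 3, 2007), pushing the deadline to December 7, 2010.

December 7, 2010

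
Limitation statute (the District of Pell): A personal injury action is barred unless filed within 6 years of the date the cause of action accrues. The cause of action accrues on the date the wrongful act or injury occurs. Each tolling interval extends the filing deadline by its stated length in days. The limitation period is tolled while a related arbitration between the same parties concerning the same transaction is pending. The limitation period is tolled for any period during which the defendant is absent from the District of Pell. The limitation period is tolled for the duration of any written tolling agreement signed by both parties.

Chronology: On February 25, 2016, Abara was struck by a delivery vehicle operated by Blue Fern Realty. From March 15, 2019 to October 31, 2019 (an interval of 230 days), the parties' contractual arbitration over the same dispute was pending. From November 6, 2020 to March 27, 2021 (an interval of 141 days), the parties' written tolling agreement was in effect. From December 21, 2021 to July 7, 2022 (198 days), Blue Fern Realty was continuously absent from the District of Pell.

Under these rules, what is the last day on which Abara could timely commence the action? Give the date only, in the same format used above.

September 17, 2023

The limitation period began to run on February 25, 2016.
Adding the 6 years base period to February 25, 2016 gives a deadline of February 25, 2022, before any tolling.
Because the pending related arbitration ran from March 15, 2019 to October 31, 2019, the deadline is extended by 230 days to October 13, 2022.
Because the written tolling agreement ran from November 6, 2020 to March 27, 2021, the deadline is extended by 141 days to March 3, 2023.
The period was tolled for 198 days by the defendant's absence from the jurisdiction (December 21, 2021 to July 7, 2022), pushing the deadline to September 17, 2023.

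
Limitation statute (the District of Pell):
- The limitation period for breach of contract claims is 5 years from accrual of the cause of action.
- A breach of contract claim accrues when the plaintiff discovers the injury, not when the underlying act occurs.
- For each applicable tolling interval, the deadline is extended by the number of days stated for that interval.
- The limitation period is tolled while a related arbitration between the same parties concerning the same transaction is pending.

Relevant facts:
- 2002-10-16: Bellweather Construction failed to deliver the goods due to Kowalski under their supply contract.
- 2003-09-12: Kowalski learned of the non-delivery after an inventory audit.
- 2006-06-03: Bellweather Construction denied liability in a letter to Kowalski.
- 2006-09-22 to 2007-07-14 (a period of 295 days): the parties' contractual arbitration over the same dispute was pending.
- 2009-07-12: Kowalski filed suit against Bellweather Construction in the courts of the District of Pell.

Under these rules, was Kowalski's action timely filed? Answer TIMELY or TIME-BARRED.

The claim did not accrue until Kowalski discovered the injury on 2003-09-12; the 2002-10-16 act date does not start the clock under the stated rule.
5 years from 2003-09-12 is 2008-09-12.
Because the pending related arbitration ran from 2006-09-22 to 2007-07-14, the deadline is extended by 295 days to 2009-07-04.
The other events in the timeline have no effect on the limitation period under the stated rules.
Filing on 2009-07-12 missed the 2009-07-04 deadline — the action is time-barred.

TIME-BARRED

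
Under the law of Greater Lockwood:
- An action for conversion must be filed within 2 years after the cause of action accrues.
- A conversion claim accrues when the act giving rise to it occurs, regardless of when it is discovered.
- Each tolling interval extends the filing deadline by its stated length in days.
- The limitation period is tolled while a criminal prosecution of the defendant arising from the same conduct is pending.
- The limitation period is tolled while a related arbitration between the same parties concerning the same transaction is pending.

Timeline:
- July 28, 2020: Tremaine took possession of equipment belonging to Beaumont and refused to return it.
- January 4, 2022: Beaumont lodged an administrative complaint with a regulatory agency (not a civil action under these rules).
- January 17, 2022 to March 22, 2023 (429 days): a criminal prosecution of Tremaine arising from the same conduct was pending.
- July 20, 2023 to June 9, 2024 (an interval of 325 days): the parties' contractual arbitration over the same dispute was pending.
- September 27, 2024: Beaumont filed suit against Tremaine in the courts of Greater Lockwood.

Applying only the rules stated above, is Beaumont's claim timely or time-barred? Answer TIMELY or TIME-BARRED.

The claim accrued on July 28, 2020, when the wrongful act occurred.
The untolled deadline — 2 years after July 28, 2020 — is July 28, 2022.
Because the pending criminal prosecution ran from January 17, 2022 to March 22, 2023, the deadline is extended by 429 days to September 30, 2023.
The period was tolled for 325 days by the pending related arbitration (July 20, 2023 to June 9, 2024), pushing the deadline to August 20, 2024.
Nothing else in the chronology tolls or restarts the period.
The September 27, 2024 filing falls after the August 20, 2024 deadline; the claim is time-barred.

TIME-BARRED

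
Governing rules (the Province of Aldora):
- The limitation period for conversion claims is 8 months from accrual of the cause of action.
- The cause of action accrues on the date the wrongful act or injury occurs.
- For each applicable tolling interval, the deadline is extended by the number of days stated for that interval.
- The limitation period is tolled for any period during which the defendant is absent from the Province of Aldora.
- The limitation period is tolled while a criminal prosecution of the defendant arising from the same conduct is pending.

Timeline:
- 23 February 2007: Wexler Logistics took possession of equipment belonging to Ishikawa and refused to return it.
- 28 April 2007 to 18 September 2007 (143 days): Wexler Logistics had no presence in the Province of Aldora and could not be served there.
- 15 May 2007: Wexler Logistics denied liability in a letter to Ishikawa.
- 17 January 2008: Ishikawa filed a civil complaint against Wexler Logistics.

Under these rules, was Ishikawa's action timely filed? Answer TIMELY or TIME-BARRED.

TIMELY

The claim accrued on 23 February 2007, when the wrongful act occurred.
The untolled deadline — 8 months after 23 February 2007 — is 23 October 2007.
Because the defendant's absence from the jurisdiction ran from 28 April 2007 to 18 September 2007, the deadline is extended by 143 days to 14 March 2008.
The other events in the timeline have no effect on the limitation period under the stated rules.
Ishikawa filed on 17 January 2008, before the 14 March 2008 deadline, so the action is timely.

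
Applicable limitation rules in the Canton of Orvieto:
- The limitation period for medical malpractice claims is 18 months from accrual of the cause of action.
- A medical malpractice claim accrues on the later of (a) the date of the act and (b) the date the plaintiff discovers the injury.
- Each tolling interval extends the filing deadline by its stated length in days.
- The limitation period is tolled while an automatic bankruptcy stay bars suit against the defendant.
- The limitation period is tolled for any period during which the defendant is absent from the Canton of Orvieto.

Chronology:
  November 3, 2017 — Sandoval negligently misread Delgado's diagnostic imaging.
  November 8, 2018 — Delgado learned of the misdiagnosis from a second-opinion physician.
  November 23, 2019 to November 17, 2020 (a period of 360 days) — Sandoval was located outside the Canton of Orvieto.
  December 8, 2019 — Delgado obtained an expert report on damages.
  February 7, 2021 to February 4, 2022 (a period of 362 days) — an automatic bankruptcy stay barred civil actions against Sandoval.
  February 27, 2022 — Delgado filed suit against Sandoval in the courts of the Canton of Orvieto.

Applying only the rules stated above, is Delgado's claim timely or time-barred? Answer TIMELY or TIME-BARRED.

The claim accrued on November 8, 2018 — the later of the November 3, 2017 act and the November 8, 2018 discovery.
Adding the 18 months base period to November 8, 2018 gives a deadline of May 8, 2020, before any tolling.
The defendant's absence from the jurisdiction from November 23, 2019 to November 17, 2020 tolled the period for 360 days, extending the deadline to May 3, 2021.
Because the automatic bankruptcy stay ran from February 7, 2021 to February 4, 2022, the deadline is extended by 362 days to April 30, 2022.
None of the other events listed affects the running of the period under the stated rules.
Filing on February 27, 2022 beat the April 30, 2022 deadline — the action is timely.

TIMELY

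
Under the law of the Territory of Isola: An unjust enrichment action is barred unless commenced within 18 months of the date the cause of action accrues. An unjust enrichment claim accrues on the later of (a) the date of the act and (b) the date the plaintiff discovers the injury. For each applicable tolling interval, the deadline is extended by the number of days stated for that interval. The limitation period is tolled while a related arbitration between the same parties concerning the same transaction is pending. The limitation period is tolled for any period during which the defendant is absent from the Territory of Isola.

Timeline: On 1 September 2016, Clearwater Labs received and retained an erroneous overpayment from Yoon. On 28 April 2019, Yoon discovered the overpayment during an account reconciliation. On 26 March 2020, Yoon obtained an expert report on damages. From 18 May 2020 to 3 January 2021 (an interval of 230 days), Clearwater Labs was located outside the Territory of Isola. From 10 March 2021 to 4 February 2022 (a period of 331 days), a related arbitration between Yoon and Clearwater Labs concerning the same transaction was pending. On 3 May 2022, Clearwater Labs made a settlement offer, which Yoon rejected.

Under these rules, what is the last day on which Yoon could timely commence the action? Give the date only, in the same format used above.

Because discovery on 28 April 2019 post-dates the 1 September 2016 act, accrual under the later-of rule falls on 28 April 2019.
18 months from 28 April 2019 is 28 October 2020.
The period was tolled for 230 days by the defendant's absence from the jurisdiction (18 May 2020 to 3 January 2021), pushing the deadline to 15 June 2021.
Because the pending related arbitration ran from 10 March 2021 to 4 February 2022, the deadline is extended by 331 days to 12 May 2022.
The other events in the timeline have no effect on the limitation period under the stated rules.

12 May 2022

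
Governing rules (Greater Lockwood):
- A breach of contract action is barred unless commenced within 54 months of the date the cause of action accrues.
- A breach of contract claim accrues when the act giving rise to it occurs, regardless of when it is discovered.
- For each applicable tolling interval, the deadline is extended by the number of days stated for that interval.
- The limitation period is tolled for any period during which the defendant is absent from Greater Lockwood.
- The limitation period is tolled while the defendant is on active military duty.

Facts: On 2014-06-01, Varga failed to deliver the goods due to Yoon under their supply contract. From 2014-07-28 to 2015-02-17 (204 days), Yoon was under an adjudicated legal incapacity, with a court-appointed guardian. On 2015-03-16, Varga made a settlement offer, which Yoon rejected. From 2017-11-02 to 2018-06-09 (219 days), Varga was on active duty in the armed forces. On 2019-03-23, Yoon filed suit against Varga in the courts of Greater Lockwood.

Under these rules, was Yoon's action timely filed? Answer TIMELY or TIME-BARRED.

TIMELY

The claim accrued on 2014-06-01, when the wrongful act occurred.
Adding the 54 months base period to 2014-06-01 gives a deadline of 2018-12-01, before any tolling.
Because the defendant's active military service ran from 2017-11-02 to 2018-06-09, the deadline is extended by 219 days to 2019-07-08.
Although the plaintiff's incapacity ran from 2014-07-28 to 2015-02-17, the stated rules do not make that a tolling event, so it is disregarded.
Nothing else in the chronology tolls or restarts the period.
Yoon filed on 2019-03-23, before the 2019-07-08 deadline, so the action is timely.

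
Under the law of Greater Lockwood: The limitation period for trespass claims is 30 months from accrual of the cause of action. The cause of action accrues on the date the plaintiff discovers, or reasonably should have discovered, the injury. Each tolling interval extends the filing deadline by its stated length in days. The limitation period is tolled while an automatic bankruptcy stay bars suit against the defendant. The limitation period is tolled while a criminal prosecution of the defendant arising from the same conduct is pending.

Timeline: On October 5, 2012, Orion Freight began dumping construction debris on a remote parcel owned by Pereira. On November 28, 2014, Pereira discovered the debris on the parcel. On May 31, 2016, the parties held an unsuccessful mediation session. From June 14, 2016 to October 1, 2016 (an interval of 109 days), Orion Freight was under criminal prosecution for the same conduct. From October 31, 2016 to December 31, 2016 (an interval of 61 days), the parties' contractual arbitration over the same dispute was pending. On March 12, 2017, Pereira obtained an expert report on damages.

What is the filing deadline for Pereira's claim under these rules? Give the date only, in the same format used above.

September 14, 2017

Accrual is tied to discovery, so the period began on November 28, 2014 rather than on October 5, 2012 when the act occurred.
30 months from November 28, 2014 is May 28, 2017.
The pending criminal prosecution from June 14, 2016 to October 1, 2016 tolled the period for 109 days, extending the deadline to September 14, 2017.
No stated provision tolls the period for a pending arbitration, so the interval from October 31, 2016 to December 31, 2016 has no effect on the deadline.
None of the other events listed affects the running of the period under the stated rules.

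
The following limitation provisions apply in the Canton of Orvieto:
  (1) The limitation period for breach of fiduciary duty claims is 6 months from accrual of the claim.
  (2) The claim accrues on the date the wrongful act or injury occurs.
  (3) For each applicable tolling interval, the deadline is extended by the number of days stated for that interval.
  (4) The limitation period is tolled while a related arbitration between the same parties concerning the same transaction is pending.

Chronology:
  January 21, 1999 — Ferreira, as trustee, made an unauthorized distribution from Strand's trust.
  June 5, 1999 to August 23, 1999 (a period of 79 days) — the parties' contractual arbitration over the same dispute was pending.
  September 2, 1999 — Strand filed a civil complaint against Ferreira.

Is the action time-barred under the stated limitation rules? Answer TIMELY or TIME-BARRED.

TIMELY

The limitation period began to run on January 21, 1999.
6 months from January 21, 1999 is July 21, 1999.
The pending related arbitration from June 5, 1999 to August 23, 1999 tolled the period for 79 days, extending the deadline to October 8, 1999.
Strand filed on September 2, 1999, before the October 8, 1999 deadline, so the action is timely.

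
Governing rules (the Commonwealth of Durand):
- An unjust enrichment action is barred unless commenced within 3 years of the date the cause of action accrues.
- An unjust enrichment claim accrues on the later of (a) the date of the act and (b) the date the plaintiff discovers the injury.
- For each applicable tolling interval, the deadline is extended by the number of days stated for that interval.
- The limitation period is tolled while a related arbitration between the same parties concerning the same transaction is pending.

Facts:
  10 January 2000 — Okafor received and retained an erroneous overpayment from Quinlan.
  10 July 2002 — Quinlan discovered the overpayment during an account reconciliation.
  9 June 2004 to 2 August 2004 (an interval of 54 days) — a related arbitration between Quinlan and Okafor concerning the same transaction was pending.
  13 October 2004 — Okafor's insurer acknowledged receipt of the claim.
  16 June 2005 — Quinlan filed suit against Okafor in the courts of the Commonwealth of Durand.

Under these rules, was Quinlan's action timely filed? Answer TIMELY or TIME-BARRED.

Taking the later of the act (10 January 2000) and discovery (10 July 2002), the claim accrued on 10 July 2002.
3 years from 10 July 2002 is 10 July 2005.
The pending related arbitration from 9 June 2004 to 2 August 2004 tolled the period for 54 days, extending the deadline to 2 September 2005.
The other events in the timeline have no effect on the limitation period under the stated rules.
Quinlan filed on 16 June 2005, before the 2 September 2005 deadline, so the action is timely.

TIMELY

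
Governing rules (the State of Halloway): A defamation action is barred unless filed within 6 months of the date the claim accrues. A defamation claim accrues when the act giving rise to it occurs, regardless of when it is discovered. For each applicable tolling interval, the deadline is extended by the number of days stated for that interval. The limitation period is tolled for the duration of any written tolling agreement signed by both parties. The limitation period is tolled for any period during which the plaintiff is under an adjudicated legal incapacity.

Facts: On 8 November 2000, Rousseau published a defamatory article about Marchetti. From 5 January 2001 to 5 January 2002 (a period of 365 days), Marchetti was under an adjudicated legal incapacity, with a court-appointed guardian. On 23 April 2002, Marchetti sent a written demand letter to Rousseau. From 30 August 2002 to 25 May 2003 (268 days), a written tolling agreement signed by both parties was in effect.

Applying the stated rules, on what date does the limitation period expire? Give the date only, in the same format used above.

8 May 2002

The claim accrued on 8 November 2000, the date of the act.
6 months from 8 November 2000 is 8 May 2001.
Because the plaintiff's legal incapacity ran from 5 January 2001 to 5 January 2002, the deadline is extended by 365 days to 8 May 2002.
The written tolling agreement from 30 August 2002 to 25 May 2003 began after the period had already run on 8 May 2002, so it has no tolling effect.
None of the other events listed affects the running of the period under the stated rules.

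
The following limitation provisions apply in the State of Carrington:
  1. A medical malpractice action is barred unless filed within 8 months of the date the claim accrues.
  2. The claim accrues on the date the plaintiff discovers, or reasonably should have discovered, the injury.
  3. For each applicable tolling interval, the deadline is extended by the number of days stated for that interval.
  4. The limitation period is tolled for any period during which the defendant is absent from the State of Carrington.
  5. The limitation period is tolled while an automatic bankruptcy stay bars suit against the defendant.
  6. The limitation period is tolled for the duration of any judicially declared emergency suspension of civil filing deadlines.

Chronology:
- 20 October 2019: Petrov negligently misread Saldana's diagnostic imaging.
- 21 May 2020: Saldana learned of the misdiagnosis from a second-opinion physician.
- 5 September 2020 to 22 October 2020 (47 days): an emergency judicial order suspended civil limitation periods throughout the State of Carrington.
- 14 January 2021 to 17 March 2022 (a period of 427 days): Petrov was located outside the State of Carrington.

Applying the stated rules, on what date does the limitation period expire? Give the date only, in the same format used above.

10 May 2022

Under the discovery rule, the claim accrued on 21 May 2020, when Saldana discovered the injury — not on the 20 October 2019 date of the underlying act.
Adding the 8 months base period to 21 May 2020 gives a deadline of 21 January 2021, before any tolling.
The emergency suspension of filing deadlines from 5 September 2020 to 22 October 2020 tolled the period for 47 days, extending the deadline to 9 March 2021.
The defendant's absence from the jurisdiction from 14 January 2021 to 17 March 2022 tolled the period for 427 days, extending the deadline to 10 May 2022.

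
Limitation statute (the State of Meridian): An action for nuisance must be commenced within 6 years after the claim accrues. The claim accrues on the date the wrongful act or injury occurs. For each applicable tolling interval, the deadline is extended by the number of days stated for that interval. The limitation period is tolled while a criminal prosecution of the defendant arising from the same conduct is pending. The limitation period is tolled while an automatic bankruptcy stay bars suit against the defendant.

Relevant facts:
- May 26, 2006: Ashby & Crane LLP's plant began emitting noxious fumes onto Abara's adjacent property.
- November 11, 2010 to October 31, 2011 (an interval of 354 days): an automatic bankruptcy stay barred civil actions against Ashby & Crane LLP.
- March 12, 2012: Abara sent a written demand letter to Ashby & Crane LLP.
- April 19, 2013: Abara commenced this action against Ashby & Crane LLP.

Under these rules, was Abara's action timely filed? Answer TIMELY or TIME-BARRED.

The claim accrued on May 26, 2006, the date of the act.
6 years from May 26, 2006 is May 26, 2012.
Because the automatic bankruptcy stay ran from November 11, 2010 to October 31, 2011, the deadline is extended by 354 days to May 15, 2013.
None of the other events listed affects the running of the period under the stated rules.
Filing on April 19, 2013 beat the May 15, 2013 deadline — the action is timely.

TIMELY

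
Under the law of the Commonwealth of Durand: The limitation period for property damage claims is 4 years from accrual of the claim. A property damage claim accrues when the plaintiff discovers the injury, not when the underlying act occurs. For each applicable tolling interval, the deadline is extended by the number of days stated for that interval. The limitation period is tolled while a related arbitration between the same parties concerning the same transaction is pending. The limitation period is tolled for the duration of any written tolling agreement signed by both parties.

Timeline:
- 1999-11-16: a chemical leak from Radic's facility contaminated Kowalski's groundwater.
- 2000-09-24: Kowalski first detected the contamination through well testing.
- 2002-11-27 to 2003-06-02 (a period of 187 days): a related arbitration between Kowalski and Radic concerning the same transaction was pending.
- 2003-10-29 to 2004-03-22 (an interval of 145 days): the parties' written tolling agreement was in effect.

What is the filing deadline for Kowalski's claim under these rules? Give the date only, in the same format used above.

2005-08-22

The claim did not accrue until Kowalski discovered the injury on 2000-09-24; the 1999-11-16 act date does not start the clock under the stated rule.
Adding the 4 years base period to 2000-09-24 gives a deadline of 2004-09-24, before any tolling.
The period was tolled for 187 days by the pending related arbitration (2002-11-27 to 2003-06-02), pushing the deadline to 2005-03-30.
Because the written tolling agreement ran from 2003-10-29 to 2004-03-22, the deadline is extended by 145 days to 2005-08-22.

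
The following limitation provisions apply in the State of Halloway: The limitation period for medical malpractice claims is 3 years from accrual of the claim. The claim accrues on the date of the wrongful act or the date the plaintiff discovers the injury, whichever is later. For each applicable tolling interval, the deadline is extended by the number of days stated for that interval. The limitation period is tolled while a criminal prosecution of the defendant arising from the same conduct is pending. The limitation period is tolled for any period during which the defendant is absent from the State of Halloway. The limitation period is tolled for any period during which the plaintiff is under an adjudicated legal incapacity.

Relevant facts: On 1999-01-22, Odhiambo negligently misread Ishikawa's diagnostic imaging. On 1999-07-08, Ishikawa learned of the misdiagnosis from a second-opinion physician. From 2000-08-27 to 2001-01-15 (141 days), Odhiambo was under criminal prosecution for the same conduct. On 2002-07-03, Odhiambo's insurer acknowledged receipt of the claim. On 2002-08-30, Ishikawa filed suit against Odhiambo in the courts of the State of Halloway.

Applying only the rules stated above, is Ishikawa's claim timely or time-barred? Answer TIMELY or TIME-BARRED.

Taking the later of the act (1999-01-22) and discovery (1999-07-08), the claim accrued on 1999-07-08.
3 years from 1999-07-08 is 2002-07-08.
Because the pending criminal prosecution ran from 2000-08-27 to 2001-01-15, the deadline is extended by 141 days to 2002-11-26.
None of the other events listed affects the running of the period under the stated rules.
Ishikawa filed on 2002-08-30, before the 2002-11-26 deadline, so the action is timely.

TIMELY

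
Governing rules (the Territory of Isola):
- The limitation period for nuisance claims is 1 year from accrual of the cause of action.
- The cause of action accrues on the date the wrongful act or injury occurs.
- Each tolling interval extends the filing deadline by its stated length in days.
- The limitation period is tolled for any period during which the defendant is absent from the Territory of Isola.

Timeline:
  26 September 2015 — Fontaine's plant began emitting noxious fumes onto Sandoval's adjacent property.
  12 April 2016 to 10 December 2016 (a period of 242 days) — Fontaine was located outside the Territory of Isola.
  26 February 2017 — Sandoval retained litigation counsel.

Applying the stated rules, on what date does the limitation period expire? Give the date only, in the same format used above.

The claim accrued on 26 September 2015, when the wrongful act occurred.
1 year from 26 September 2015 is 26 September 2016.
The defendant's absence from the jurisdiction from 12 April 2016 to 10 December 2016 tolled the period for 242 days, extending the deadline to 26 May 2017.
Nothing else in the chronology tolls or restarts the period.

26 May 2017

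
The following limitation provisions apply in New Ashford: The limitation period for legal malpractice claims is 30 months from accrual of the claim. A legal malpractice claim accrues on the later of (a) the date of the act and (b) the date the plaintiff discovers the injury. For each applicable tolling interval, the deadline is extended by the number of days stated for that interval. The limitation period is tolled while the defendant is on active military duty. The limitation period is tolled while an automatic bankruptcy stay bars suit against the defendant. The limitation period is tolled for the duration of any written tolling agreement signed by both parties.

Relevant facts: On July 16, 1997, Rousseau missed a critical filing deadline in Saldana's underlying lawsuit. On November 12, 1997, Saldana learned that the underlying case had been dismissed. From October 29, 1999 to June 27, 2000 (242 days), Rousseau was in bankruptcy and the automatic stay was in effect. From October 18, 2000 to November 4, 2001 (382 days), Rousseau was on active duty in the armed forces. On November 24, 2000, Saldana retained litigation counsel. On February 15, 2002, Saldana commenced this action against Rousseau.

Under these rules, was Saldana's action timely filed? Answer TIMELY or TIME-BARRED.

Because discovery on November 12, 1997 post-dates the July 16, 1997 act, accrual under the later-of rule falls on November 12, 1997.
The untolled deadline — 30 months after November 12, 1997 — is May 12, 2000.
The period was tolled for 242 days by the automatic bankruptcy stay (October 29, 1999 to June 27, 2000), pushing the deadline to January 9, 2001.
The period was tolled for 382 days by the defendant's active military service (October 18, 2000 to November 4, 2001), pushing the deadline to January 26, 2002.
None of the other events listed affects the running of the period under the stated rules.
Filing on February 15, 2002 missed the January 26, 2002 deadline — the action is time-barred.

TIME-BARRED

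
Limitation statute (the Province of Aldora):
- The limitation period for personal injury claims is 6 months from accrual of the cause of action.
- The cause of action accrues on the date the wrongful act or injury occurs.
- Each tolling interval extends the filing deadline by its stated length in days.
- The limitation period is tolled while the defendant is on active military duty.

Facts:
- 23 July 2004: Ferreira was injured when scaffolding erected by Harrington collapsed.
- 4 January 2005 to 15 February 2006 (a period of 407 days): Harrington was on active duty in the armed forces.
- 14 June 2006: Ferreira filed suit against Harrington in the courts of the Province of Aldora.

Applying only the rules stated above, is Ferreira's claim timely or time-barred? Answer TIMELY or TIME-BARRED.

TIME-BARRED

The claim accrued on 23 July 2004, when the wrongful act occurred.
6 months from 23 July 2004 is 23 January 2005.
The period was tolled for 407 days by the defendant's active military service (4 January 2005 to 15 February 2006), pushing the deadline to 6 March 2006.
Ferreira filed on 14 June 2006, after the 6 March 2006 deadline, so the action is time-barred.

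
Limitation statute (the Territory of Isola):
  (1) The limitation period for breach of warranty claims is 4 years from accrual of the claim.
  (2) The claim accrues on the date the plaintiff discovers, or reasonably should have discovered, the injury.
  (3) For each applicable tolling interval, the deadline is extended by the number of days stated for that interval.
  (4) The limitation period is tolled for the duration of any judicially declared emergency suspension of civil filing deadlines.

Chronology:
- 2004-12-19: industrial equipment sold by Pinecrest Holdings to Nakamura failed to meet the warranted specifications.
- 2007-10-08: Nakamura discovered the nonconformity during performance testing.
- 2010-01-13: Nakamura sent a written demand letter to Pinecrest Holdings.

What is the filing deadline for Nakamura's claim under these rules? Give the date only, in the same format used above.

Accrual is tied to discovery, so the period began on 2007-10-08 rather than on 2004-12-19 when the act occurred.
The untolled deadline — 4 years after 2007-10-08 — is 2011-10-08.
The other events in the timeline have no effect on the limitation period under the stated rules.

2011-10-08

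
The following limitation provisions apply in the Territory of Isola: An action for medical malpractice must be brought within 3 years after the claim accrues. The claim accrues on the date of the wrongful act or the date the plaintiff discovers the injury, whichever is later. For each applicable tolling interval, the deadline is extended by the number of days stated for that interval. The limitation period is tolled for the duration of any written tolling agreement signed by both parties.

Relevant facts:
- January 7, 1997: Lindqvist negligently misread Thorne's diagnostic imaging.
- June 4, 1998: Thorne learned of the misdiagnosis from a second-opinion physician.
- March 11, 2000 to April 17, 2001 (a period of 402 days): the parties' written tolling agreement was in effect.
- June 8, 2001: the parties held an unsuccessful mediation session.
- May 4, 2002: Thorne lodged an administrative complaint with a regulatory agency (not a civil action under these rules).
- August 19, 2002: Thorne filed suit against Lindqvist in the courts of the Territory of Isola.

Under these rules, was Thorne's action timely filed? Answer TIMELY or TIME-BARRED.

TIME-BARRED

Taking the later of the act (January 7, 1997) and discovery (June 4, 1998), the claim accrued on June 4, 1998.
Adding the 3 years base period to June 4, 1998 gives a deadline of June 4, 2001, before any tolling.
The period was tolled for 402 days by the written tolling agreement (March 11, 2000 to April 17, 2001), pushing the deadline to July 11, 2002.
Nothing else in the chronology tolls or restarts the period.
Thorne filed on August 19, 2002, after the July 11, 2002 deadline, so the action is time-barred.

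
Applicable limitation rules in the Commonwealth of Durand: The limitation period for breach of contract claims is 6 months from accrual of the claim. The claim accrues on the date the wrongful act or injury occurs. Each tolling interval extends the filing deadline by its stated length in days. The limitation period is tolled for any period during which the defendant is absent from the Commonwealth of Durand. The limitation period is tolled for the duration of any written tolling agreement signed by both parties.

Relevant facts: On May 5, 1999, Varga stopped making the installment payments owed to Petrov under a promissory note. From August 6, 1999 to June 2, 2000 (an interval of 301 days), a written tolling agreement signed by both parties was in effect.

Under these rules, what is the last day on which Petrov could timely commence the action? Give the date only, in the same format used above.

September 1, 2000

The claim accrued on May 5, 1999, the date of the act.
The untolled deadline — 6 months after May 5, 1999 — is November 5, 1999.
The written tolling agreement from August 6, 1999 to June 2, 2000 tolled the period for 301 days, extending the deadline to September 1, 2000.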